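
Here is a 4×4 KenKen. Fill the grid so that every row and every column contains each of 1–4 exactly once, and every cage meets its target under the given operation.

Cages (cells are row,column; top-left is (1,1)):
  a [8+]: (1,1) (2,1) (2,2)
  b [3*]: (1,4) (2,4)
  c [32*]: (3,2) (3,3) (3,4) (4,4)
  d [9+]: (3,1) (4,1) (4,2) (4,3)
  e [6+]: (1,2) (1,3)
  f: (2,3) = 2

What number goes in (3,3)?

1

F is a freebie, so (2,3) = 2.
The 4 cells of cage c must have product 32, so (4,4) = 4.
The two cells of cage e must have sum 6, leaving (1,2) = 2.
Column 3 already has 2, so (1,3) = 4.
Cage d has sum 9, leaving (3,1) = 3.
Column 3 already has 4, leaving (3,3) = 1.
Row 3 already has 1, which forces (3,4) = 2.
Column 3 now contains 1, which forces (4,3) = 3.
Column 1 now contains 3, leaving (1,1) = 1.
Row 1 already has 1, which forces (1,4) = 3.
Cage a needs sum 8, leaving (2,1) = 4.
The 3 cells of cage a must have sum 8, leaving (2,2) = 3.
Column 4 now contains 3, leaving (2,4) = 1.
Row 3 already has 1, leaving (3,2) = 4.
Cage d needs sum 9, so (4,1) = 2.
Row 4 now contains 3, which forces (4,2) = 1.
Completed grid: 1 2 4 3 / 4 3 2 1 / 3 4 1 2 / 2 1 3 4.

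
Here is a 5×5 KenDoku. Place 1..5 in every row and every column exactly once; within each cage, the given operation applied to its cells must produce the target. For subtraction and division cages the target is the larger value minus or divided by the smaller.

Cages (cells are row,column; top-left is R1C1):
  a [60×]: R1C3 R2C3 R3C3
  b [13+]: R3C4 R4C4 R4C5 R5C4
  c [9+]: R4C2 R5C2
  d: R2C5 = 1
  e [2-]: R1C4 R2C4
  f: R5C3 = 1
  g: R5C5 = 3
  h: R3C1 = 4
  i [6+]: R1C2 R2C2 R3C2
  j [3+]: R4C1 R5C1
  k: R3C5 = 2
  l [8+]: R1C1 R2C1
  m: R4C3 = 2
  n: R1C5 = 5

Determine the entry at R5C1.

Cage n is a single given cell, so R1C5 = 5.
D is a freebie, leaving R2C5 = 1.
H is a freebie; hence R3C1 = 4.
Cage k is a single given cell, so R3C5 = 2.
M is a freebie; hence R4C3 = 2.
F is a freebie; hence R5C3 = 1.
G is a freebie; hence R5C5 = 3.
5 is placed in row 1, leaving R1C1 = 3.
3 is placed in row 1, which forces R1C3 = 4.
Cage l needs two cells with sum 8, which forces R2C1 = 5.
Row 2 already has 5, leaving R2C3 = 3.
Column 3 now contains 3, so R3C3 = 5.
Row 4 already has 2, leaving R4C1 = 1.
1 is placed in row 4, so R4C4 = 3.
3 is placed in column 5, so R4C5 = 4.
Row 5 now contains 1, so R5C1 = 2.
Cage b has sum 13, leaving R5C4 = 5.
Cage i has sum 6, leaving R1C2 = 1.
The two cells of cage e must have difference 2, which forces R1C4 = 2.
Row 2 now contains 3, which forces R2C2 = 2.
The two cells of cage e must have difference 2, leaving R2C4 = 4.
Cage i has sum 6, so R3C2 = 3.
Column 4 already has 3, which forces R3C4 = 1.
Row 4 already has 4, so R4C2 = 5.
Row 5 now contains 5, which forces R5C2 = 4.
The full grid is 3 1 4 2 5 / 5 2 3 4 1 / 4 3 5 1 2 / 1 5 2 3 4 / 2 4 1 5 3.

2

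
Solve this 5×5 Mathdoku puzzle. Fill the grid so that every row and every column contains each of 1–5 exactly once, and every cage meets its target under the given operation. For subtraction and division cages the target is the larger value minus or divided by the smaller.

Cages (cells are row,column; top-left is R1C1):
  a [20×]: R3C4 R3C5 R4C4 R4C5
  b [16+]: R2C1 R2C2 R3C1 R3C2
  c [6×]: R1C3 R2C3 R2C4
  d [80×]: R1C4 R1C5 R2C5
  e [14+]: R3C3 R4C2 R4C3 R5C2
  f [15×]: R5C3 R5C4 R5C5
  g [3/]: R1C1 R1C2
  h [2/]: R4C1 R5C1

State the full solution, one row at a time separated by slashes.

3 1 2 4 5 / 5 2 1 3 4 / 4 5 3 2 1 / 1 3 4 5 2 / 2 4 5 1 3

Cage d has product 80; hence R1C4 = 4.
Cage d needs product 80, so R1C5 = 5.
The 3 cells of cage d must have product 80, so R2C5 = 4.
The only place for 2 in row 1 is R1C3.
The only place for 3 in column 5 is R5C5.
Column 4 needs a 3, and only R2C4 is open for it.
Row 2 already has 3, so R2C3 = 1.
1 is placed in column 3, which forces R5C3 = 5.
Row 5 now contains 5; hence R5C4 = 1.
Row 3 needs a 1, and only R3C5 is open for it.
Cage a has product 20, so R3C4 = 2.
The 4 cells of cage a must have product 20, leaving R4C4 = 5.
1 is placed in column 5; hence R4C5 = 2.
The 4 cells of cage e must have sum 14, which forces R3C3 = 3.
Row 4 already has 5, leaving R4C2 = 3.
Cage e has sum 14, so R4C3 = 4.
The two cells of cage h must have quotient 2; hence R5C1 = 2.
Cage e has sum 14, leaving R5C2 = 4.
Cage g's pair has quotient 3, leaving R1C1 = 3.
Column 2 now contains 3; hence R1C2 = 1.
2 is placed in column 1, which forces R2C1 = 5.
Cage b needs sum 16; hence R2C2 = 2.
Cage b needs sum 16, which forces R3C1 = 4.
Column 2 now contains 4, which forces R3C2 = 5.
Row 4 already has 4, leaving R4C1 = 1.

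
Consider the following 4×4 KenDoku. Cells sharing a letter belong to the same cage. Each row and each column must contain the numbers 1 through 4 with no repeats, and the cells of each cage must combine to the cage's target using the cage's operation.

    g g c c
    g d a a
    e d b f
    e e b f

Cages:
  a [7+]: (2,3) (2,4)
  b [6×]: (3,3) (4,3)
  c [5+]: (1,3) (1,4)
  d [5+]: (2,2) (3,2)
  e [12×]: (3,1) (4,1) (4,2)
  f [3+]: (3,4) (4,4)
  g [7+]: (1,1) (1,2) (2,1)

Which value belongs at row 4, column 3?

The only place for 1 in column 3 is (1,3).
Cage c's pair has sum 5, so (1,4) = 4.
4 is placed in column 4, leaving (2,4) = 3.
Cage g has sum 7, which forces (1,1) = 3.
Row 1 already has 4; hence (1,2) = 2.
Cage g has sum 7, which forces (2,1) = 2.
3 is placed in row 2, leaving (2,3) = 4.
Row 2 already has 4, so (2,2) = 1.
Cage d's pair has sum 5, leaving (3,2) = 4.
Cage e needs product 12, so (4,2) = 3.
3 is placed in row 4, leaving (4,3) = 2.
2 is placed in row 4; hence (4,4) = 1.
Row 3 already has 4, so (3,1) = 1.
Column 3 now contains 2, so (3,3) = 3.
Column 4 now contains 1, so (3,4) = 2.
1 is placed in row 4, leaving (4,1) = 4.
Filled in: 3 2 1 4 / 2 1 4 3 / 1 4 3 2 / 4 3 2 1.

2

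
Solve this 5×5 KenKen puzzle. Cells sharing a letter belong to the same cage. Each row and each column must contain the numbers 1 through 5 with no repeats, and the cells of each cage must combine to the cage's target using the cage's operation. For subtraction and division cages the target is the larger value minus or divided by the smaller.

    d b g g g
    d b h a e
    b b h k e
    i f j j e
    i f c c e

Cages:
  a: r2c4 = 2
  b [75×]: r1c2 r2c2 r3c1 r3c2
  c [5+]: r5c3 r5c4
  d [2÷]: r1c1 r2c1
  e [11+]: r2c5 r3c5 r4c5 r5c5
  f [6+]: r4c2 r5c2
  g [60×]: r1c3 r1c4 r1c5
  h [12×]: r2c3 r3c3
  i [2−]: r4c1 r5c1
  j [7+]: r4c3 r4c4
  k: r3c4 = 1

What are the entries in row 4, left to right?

1 4 2 5 3

Cage a is given, which forces r2c4 = 2.
Cage b needs product 75; hence r3c1 = 5.
Cage k is a single given cell; hence r3c4 = 1.
Cage d's pair has quotient 2, leaving r1c1 = 2.
Row 3 now contains 1, leaving r3c2 = 3.
Row 3 now contains 3, which forces r3c3 = 4.
Row 3 now contains 3, leaving r3c5 = 2.
Column 3 now contains 4; hence r2c3 = 3.
3 is placed in column 3, leaving r4c3 = 2.
2 is placed in column 3, leaving r5c3 = 1.
3 is placed in column 3, leaving r1c3 = 5.
The two cells of cage i must have difference 2, leaving r4c1 = 1.
Row 4 now contains 1, which forces r4c2 = 4.
The two cells of cage j must have sum 7, so r4c4 = 5.
Row 4 now contains 5, which forces r4c5 = 3.
Row 5 now contains 1, so r5c1 = 3.
Cage c needs two cells with sum 5, which forces r5c4 = 4.
Column 5 now contains 3, so r5c5 = 5.
Row 1 now contains 5; hence r1c2 = 1.
Column 4 already has 4; hence r1c4 = 3.
Column 5 now contains 3, so r1c5 = 4.
Column 1 already has 1, so r2c1 = 4.
Cage b has product 75; hence r2c2 = 5.
Column 5 now contains 5, which forces r2c5 = 1.
Row 5 already has 5, which forces r5c2 = 2.
Filled in: 2 1 5 3 4 / 4 5 3 2 1 / 5 3 4 1 2 / 1 4 2 5 3 / 3 2 1 4 5.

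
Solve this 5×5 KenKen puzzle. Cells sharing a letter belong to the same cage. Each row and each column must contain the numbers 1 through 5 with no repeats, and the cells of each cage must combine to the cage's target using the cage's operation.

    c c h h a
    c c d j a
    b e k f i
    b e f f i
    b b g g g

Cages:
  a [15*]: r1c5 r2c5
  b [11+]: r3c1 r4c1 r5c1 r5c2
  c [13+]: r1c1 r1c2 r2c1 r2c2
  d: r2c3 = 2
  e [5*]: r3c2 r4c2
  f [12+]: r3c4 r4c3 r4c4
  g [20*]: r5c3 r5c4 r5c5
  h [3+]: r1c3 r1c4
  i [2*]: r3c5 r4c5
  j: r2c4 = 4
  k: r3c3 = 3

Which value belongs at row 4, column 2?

D is a freebie, leaving r2c3 = 2.
Cage j is given, leaving r2c4 = 4.
K is a freebie, so r3c3 = 3.
Row 3 now contains 3, so r3c4 = 5.
Column 4 already has 5, so r5c4 = 1.
Column 3 already has 2, so r1c3 = 1.
1 is placed in column 4; hence r1c4 = 2.
5 is placed in row 3; hence r3c2 = 1.
1 is placed in row 3; hence r3c5 = 2.
Cage e needs two cells with product 5, leaving r4c2 = 5.
5 is placed in row 4; hence r4c3 = 4.
Column 4 now contains 2, leaving r4c4 = 3.
Column 5 now contains 2, which forces r4c5 = 1.
4 is placed in column 3, which forces r5c3 = 5.
Row 5 already has 5, leaving r5c5 = 4.
Cage c needs sum 13, which forces r1c1 = 5.
Cage c has sum 13; hence r1c2 = 4.
5 is placed in row 1; hence r1c5 = 3.
The 4 cells of cage c must have sum 13; hence r2c1 = 1.
5 is placed in column 2, leaving r2c2 = 3.
Column 5 already has 3, which forces r2c5 = 5.
2 is placed in row 3, so r3c1 = 4.
Row 4 already has 1; hence r4c1 = 2.
Cage b needs sum 11, leaving r5c1 = 3.
The 4 cells of cage b must have sum 11, so r5c2 = 2.
Completed grid: 5 4 1 2 3 / 1 3 2 4 5 / 4 1 3 5 2 / 2 5 4 3 1 / 3 2 5 1 4.

5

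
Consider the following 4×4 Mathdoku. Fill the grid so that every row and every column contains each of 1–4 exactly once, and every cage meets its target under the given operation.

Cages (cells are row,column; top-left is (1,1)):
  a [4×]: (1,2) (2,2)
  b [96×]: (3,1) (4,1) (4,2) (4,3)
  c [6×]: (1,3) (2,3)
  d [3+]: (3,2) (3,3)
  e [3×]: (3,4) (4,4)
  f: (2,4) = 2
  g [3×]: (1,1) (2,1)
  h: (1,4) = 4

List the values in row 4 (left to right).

2 3 4 1

Cage h is given, which forces (1,4) = 4.
Cage f is a single given cell; hence (2,4) = 2.
The 4 cells of cage b must have product 96, leaving (3,1) = 4.
Row 1 now contains 4, so (1,2) = 1.
Cage c's pair has product 6, so (1,3) = 2.
Cage a's pair has product 4, leaving (2,2) = 4.
Row 2 already has 2, which forces (2,3) = 3.
Column 2 already has 1, leaving (3,2) = 2.
Column 3 now contains 2, so (3,3) = 1.
Row 3 already has 1, which forces (3,4) = 3.
2 is placed in column 2, leaving (4,2) = 3.
3 is placed in column 3, leaving (4,3) = 4.
Column 4 now contains 3, leaving (4,4) = 1.
1 is placed in row 1, leaving (1,1) = 3.
3 is placed in row 2, which forces (2,1) = 1.
3 is placed in row 4; hence (4,1) = 2.
Filled in: 3 1 2 4 / 1 4 3 2 / 4 2 1 3 / 2 3 4 1.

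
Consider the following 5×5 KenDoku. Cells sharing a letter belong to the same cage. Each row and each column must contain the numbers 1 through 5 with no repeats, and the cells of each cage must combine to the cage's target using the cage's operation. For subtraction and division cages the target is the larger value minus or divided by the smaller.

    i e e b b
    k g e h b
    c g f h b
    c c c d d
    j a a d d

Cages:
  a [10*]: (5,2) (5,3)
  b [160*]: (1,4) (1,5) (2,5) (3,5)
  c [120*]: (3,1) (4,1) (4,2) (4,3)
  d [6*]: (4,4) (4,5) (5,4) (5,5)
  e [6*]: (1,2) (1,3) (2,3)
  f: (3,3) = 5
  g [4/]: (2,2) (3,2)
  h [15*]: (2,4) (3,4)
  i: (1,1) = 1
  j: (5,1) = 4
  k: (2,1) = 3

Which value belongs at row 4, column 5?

I is a freebie; hence (1,1) = 1.
Cage b needs product 160, leaving (1,4) = 4.
Cage k is given, leaving (2,1) = 3.
3 is placed in row 2, so (2,4) = 5.
Cage f is a single given cell; hence (3,3) = 5.
Column 4 now contains 5; hence (3,4) = 3.
Cage j is given; hence (5,1) = 4.
Column 3 already has 5, which forces (5,3) = 2.
Row 5 now contains 2; hence (5,4) = 1.
Row 5 now contains 1, so (5,5) = 3.
The 3 cells of cage e must have product 6; hence (1,2) = 2.
2 is placed in column 3; hence (1,3) = 3.
Cage b has product 160, so (1,5) = 5.
2 is placed in column 3, so (2,3) = 1.
Column 1 now contains 4; hence (3,1) = 2.
Row 3 already has 2, leaving (3,5) = 4.
Cage c needs product 120, which forces (4,1) = 5.
Column 3 already has 3, which forces (4,3) = 4.
Column 4 already has 1, which forces (4,4) = 2.
Cage d has product 6, which forces (4,5) = 1.
Row 5 now contains 2, leaving (5,2) = 5.
Row 2 already has 1; hence (2,2) = 4.
4 is placed in column 5, which forces (2,5) = 2.
4 is placed in row 3; hence (3,2) = 1.
Row 4 already has 4, leaving (4,2) = 3.
Filled in: 1 2 3 4 5 / 3 4 1 5 2 / 2 1 5 3 4 / 5 3 4 2 1 / 4 5 2 1 3.

1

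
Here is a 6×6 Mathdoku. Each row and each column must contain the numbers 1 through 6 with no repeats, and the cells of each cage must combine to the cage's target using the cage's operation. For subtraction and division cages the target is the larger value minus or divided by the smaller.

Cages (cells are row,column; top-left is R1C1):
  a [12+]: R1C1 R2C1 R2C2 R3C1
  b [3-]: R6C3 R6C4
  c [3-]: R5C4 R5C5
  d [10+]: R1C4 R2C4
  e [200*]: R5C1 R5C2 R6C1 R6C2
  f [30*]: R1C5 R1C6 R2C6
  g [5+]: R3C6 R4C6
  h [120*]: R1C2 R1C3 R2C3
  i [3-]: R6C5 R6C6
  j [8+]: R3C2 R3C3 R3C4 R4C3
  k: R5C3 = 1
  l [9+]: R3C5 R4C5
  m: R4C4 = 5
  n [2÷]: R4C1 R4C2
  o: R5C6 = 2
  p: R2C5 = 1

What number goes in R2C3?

Cage p is given, so R2C5 = 1.
Cage m is given, so R4C4 = 5.
K is a freebie, which forces R5C3 = 1.
Cage o is a single given cell, which forces R5C6 = 2.
Cage j has sum 8, leaving R3C3 = 3.
1 is placed in column 3; hence R4C3 = 2.
Row 4 needs a 1, and only R4C6 is open for it.
The 3 cells of cage f must have product 30, so R1C5 = 2.
Column 6 already has 1; hence R3C6 = 4.
In row 1, 1 can only go at R1C1, so R1C1 = 1.
In row 1, 3 can only go at R1C6, so R1C6 = 3.
Column 6 already has 3, which forces R2C6 = 5.
The two cells of cage i must have difference 3, which forces R6C5 = 3.
Column 6 already has 3, leaving R6C6 = 6.
The two cells of cage l must have sum 9; hence R3C5 = 5.
3 is placed in column 5, leaving R4C5 = 4.
The two cells of cage c must have difference 3, which forces R5C4 = 3.
3 is placed in column 5, which forces R5C5 = 6.
The only place for 6 in row 3 is R3C1.
Column 1 now contains 6, leaving R4C1 = 3.
Cage n needs two cells with quotient 2, so R4C2 = 6.
Column 1 already has 3, which forces R2C1 = 2.
Cage a has sum 12, which forces R2C2 = 3.
Column 1 now contains 2, leaving R6C1 = 5.
5 is placed in row 6; hence R6C2 = 2.
5 is placed in row 6, which forces R6C3 = 4.
Row 6 now contains 2, leaving R6C4 = 1.
The 3 cells of cage h must have product 120, so R1C2 = 4.
Cage h needs product 120, which forces R1C3 = 5.
4 is placed in row 1, which forces R1C4 = 6.
Column 3 now contains 4, so R2C3 = 6.
Column 4 now contains 6, which forces R2C4 = 4.
Column 2 now contains 2, leaving R3C2 = 1.
1 is placed in column 4, which forces R3C4 = 2.
Column 1 already has 5, leaving R5C1 = 4.
Cage e has product 200, leaving R5C2 = 5.
Completed grid: 1 4 5 6 2 3 / 2 3 6 4 1 5 / 6 1 3 2 5 4 / 3 6 2 5 4 1 / 4 5 1 3 6 2 / 5 2 4 1 3 6.

6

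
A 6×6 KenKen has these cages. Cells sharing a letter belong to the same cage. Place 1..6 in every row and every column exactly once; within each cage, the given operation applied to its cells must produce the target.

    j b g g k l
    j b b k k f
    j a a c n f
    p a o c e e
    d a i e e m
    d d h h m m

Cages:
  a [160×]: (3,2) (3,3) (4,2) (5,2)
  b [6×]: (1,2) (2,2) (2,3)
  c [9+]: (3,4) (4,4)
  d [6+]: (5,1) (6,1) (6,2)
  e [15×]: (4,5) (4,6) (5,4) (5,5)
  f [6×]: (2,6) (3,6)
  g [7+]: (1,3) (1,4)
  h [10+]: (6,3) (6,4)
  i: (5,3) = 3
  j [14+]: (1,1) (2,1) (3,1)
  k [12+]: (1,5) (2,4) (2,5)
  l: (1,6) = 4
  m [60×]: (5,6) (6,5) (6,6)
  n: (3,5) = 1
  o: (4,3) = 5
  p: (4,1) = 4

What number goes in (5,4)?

L is a freebie; hence (1,6) = 4.
Cage a needs product 160, which forces (3,3) = 4.
Cage n is a single given cell, leaving (3,5) = 1.
Cage p is a single given cell, so (4,1) = 4.
O is a freebie; hence (4,3) = 5.
Row 4 already has 5, so (4,5) = 3.
Row 4 already has 3, leaving (4,6) = 1.
Cage i is given, leaving (5,3) = 3.
Column 5 now contains 3; hence (5,5) = 5.
Column 3 now contains 4, which forces (6,3) = 6.
6 is placed in row 6, so (6,4) = 4.
4 is placed in row 6, which forces (6,5) = 2.
Column 5 already has 2, which forces (1,5) = 6.
The 3 cells of cage k must have sum 12, which forces (2,4) = 2.
Cage k needs sum 12, leaving (2,5) = 4.
Row 2 now contains 2; hence (2,6) = 3.
Cage a needs product 160, so (3,2) = 5.
The two cells of cage c must have sum 9, which forces (3,4) = 3.
3 is placed in column 6, so (3,6) = 2.
Row 4 already has 5; hence (4,2) = 2.
Row 4 already has 3, which forces (4,4) = 6.
Cage d has sum 6; hence (5,1) = 2.
Cage a needs product 160, leaving (5,2) = 4.
Row 5 now contains 5, which forces (5,4) = 1.
The 3 cells of cage m must have product 60, which forces (5,6) = 6.
The 3 cells of cage m must have product 60, which forces (6,6) = 5.
The 3 cells of cage j must have sum 14, so (1,1) = 3.
Cage b needs product 6, leaving (1,2) = 1.
Cage g's pair has sum 7, leaving (1,3) = 2.
6 is placed in row 1, leaving (1,4) = 5.
Cage j needs sum 14; hence (2,1) = 5.
The 3 cells of cage b must have product 6, leaving (2,2) = 6.
Row 2 now contains 2, leaving (2,3) = 1.
Row 3 already has 3, which forces (3,1) = 6.
Column 1 now contains 3, which forces (6,1) = 1.
Column 2 now contains 1, so (6,2) = 3.
Filled in: 3 1 2 5 6 4 / 5 6 1 2 4 3 / 6 5 4 3 1 2 / 4 2 5 6 3 1 / 2 4 3 1 5 6 / 1 3 6 4 2 5.

1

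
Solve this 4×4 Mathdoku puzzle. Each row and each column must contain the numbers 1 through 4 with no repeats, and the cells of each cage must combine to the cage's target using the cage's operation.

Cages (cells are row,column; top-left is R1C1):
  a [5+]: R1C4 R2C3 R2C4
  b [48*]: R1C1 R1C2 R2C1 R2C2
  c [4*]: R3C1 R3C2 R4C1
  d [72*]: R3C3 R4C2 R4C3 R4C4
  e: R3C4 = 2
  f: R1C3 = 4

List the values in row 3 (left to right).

Cage f is a single given cell, which forces R1C3 = 4.
Cage d needs product 72; hence R3C3 = 3.
Cage e is a single given cell, leaving R3C4 = 2.
4 is placed in column 3, so R4C3 = 2.
Column 4 now contains 2, which forces R1C4 = 1.
Column 3 now contains 2; hence R2C3 = 1.
Cage a needs sum 5, which forces R2C4 = 3.
Cage c has product 4, which forces R3C1 = 4.
Row 3 already has 2, so R3C2 = 1.
Row 4 now contains 2, which forces R4C1 = 1.
3 is placed in column 4; hence R4C4 = 4.
The 4 cells of cage b must have product 48, which forces R1C1 = 3.
Cage b needs product 48, leaving R1C2 = 2.
Column 1 already has 4, leaving R2C1 = 2.
Cage b needs product 48; hence R2C2 = 4.
4 is placed in row 4, so R4C2 = 3.
Completed grid: 3 2 4 1 / 2 4 1 3 / 4 1 3 2 / 1 3 2 4.

4 1 3 2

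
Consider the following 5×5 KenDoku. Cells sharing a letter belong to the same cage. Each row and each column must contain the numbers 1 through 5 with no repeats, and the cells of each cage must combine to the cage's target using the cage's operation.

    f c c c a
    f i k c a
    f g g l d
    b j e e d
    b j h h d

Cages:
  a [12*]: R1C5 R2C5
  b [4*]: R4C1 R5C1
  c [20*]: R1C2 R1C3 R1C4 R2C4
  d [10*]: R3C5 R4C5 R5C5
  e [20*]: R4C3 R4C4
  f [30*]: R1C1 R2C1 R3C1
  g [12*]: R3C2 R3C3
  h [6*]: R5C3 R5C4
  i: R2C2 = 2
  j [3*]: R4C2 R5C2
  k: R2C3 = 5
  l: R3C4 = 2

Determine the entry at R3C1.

Cage i is given, so R2C2 = 2.
Cage k is given, so R2C3 = 5.
Row 2 already has 2; hence R2C4 = 1.
Cage l is given, leaving R3C4 = 2.
5 is placed in column 3, leaving R4C3 = 4.
Row 4 now contains 4; hence R4C4 = 5.
Column 4 now contains 2, so R5C4 = 3.
Cage f needs product 30, so R1C1 = 2.
Cage c needs product 20, so R1C2 = 5.
The 4 cells of cage c must have product 20; hence R1C3 = 1.
5 is placed in column 4, which forces R1C4 = 4.
Row 1 now contains 4; hence R1C5 = 3.
Row 2 now contains 5; hence R2C1 = 3.
3 is placed in column 5, so R2C5 = 4.
The 3 cells of cage f must have product 30, which forces R3C1 = 5.
Cage g needs two cells with product 12; hence R3C2 = 4.
Column 3 now contains 4, which forces R3C3 = 3.
Row 3 now contains 5, so R3C5 = 1.
Row 4 now contains 4, leaving R4C1 = 1.
The two cells of cage j must have product 3, which forces R4C2 = 3.
1 is placed in column 5; hence R4C5 = 2.
Cage b needs two cells with product 4, leaving R5C1 = 4.
Row 5 now contains 3, so R5C2 = 1.
Row 5 now contains 3; hence R5C3 = 2.
2 is placed in column 5, which forces R5C5 = 5.
Completed grid: 2 5 1 4 3 / 3 2 5 1 4 / 5 4 3 2 1 / 1 3 4 5 2 / 4 1 2 3 5.

5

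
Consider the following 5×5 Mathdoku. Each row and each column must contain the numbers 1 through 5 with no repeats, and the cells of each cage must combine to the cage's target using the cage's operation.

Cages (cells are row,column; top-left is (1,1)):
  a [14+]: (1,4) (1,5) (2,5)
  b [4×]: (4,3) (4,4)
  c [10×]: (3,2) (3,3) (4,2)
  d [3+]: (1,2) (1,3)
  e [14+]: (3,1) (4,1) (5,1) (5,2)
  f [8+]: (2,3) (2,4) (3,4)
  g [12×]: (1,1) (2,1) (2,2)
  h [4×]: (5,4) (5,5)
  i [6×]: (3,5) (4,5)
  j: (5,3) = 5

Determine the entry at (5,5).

1

The 3 cells of cage a must have sum 14; hence (1,4) = 5.
The 3 cells of cage a must have sum 14; hence (1,5) = 4.
Cage a has sum 14, which forces (2,5) = 5.
Cage j is given, which forces (5,3) = 5.
Column 5 now contains 4, so (5,5) = 1.
1 is placed in row 5, which forces (5,4) = 4.
The two cells of cage b must have product 4; hence (4,3) = 4.
4 is placed in column 4, so (4,4) = 1.
Column 3 now contains 4, leaving (2,3) = 3.
Cage f needs sum 8; hence (2,4) = 2.
Cage e needs sum 14; hence (3,1) = 4.
Column 4 already has 1; hence (3,4) = 3.
3 is placed in row 3, leaving (3,5) = 2.
Row 4 already has 4, which forces (4,1) = 5.
Row 4 now contains 5, so (4,2) = 2.
2 is placed in column 5, which forces (4,5) = 3.
Column 2 already has 2, leaving (5,2) = 3.
The 3 cells of cage g must have product 12, which forces (1,1) = 3.
Column 2 already has 2, which forces (1,2) = 1.
The two cells of cage d must have sum 3, so (1,3) = 2.
4 is placed in column 1, which forces (2,1) = 1.
The 3 cells of cage g must have product 12; hence (2,2) = 4.
Cage c has product 10, which forces (3,2) = 5.
Row 3 already has 2, leaving (3,3) = 1.
Row 5 already has 3, leaving (5,1) = 2.
Filled in: 3 1 2 5 4 / 1 4 3 2 5 / 4 5 1 3 2 / 5 2 4 1 3 / 2 3 5 4 1.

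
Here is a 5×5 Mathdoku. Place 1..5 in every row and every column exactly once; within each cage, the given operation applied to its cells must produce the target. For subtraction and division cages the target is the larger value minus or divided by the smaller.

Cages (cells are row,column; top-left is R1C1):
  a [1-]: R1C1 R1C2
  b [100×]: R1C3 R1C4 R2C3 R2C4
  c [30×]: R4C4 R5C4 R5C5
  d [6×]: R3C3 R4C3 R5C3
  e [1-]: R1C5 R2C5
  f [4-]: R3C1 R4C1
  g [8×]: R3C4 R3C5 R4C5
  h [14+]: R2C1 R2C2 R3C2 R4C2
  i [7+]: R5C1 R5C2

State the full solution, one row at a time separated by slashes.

2 1 4 5 3 / 3 2 5 1 4 / 1 5 3 4 2 / 5 4 2 3 1 / 4 3 1 2 5

In row 5, 1 can only go at R5C3, so R5C3 = 1.
The only place for 4 in column 4 is R3C4.
In row 4, 4 can only go at R4C2, so R4C2 = 4.
In row 5, 4 can only go at R5C1, so R5C1 = 4.
Cage i's pair has sum 7; hence R5C2 = 3.
The 4 cells of cage h must have sum 14; hence R2C1 = 3.
Cage c has product 30, which forces R4C4 = 3.
Cage d has product 6, leaving R3C3 = 3.
Row 4 already has 3, leaving R4C3 = 2.
2 is placed in row 4, so R4C5 = 1.
The two cells of cage f must have difference 4, leaving R3C1 = 1.
Column 5 already has 1, which forces R3C5 = 2.
1 is placed in row 4, which forces R4C1 = 5.
Column 5 now contains 2, so R5C5 = 5.
Column 1 already has 1, which forces R1C1 = 2.
Cage a's pair has difference 1, leaving R1C2 = 1.
Row 1 already has 1, so R1C4 = 5.
The two cells of cage e must have difference 1, leaving R1C5 = 3.
Cage h needs sum 14, so R2C2 = 2.
Column 4 now contains 5, which forces R2C4 = 1.
Column 5 now contains 5, so R2C5 = 4.
Row 3 already has 2, leaving R3C2 = 5.
Row 5 already has 5, leaving R5C4 = 2.
Row 1 now contains 5, which forces R1C3 = 4.
Row 2 already has 4, which forces R2C3 = 5.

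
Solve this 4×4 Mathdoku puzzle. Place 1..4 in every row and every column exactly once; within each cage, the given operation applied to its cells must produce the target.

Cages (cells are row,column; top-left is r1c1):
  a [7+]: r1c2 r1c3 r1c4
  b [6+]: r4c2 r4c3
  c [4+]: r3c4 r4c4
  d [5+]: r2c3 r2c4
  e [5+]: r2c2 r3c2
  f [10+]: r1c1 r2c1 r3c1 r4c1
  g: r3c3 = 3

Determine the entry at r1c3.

4

Cage g is a single given cell, which forces r3c3 = 3.
3 is placed in row 3, which forces r3c4 = 1.
Column 4 already has 1, leaving r4c4 = 3.
Cage d needs two cells with sum 5; hence r2c3 = 1.
Cage d needs two cells with sum 5, so r2c4 = 4.
The 3 cells of cage a must have sum 7, which forces r1c2 = 1.
The 3 cells of cage a must have sum 7; hence r1c3 = 4.
4 is placed in column 4, leaving r1c4 = 2.
Row 2 now contains 1, leaving r2c2 = 3.
Cage e's pair has sum 5; hence r3c2 = 2.
2 is placed in column 2, leaving r4c2 = 4.
4 is placed in column 3, which forces r4c3 = 2.
Row 1 now contains 2, leaving r1c1 = 3.
3 is placed in row 2, leaving r2c1 = 2.
Row 3 already has 2, leaving r3c1 = 4.
Row 4 already has 2, leaving r4c1 = 1.
Completed grid: 3 1 4 2 / 2 3 1 4 / 4 2 3 1 / 1 4 2 3.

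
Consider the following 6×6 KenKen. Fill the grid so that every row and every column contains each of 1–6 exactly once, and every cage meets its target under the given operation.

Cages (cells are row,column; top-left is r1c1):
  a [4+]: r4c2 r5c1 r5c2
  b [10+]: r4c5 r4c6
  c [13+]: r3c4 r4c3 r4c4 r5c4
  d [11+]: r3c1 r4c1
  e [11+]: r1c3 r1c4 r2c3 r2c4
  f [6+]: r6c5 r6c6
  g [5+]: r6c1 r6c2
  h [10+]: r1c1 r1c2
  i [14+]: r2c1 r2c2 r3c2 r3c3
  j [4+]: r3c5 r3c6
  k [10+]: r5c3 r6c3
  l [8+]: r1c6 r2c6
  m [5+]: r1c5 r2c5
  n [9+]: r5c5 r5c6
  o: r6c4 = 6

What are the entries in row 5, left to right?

1 2 6 3 4 5

Cage a has sum 4, leaving r4c2 = 1.
Cage a needs sum 4; hence r5c1 = 1.
Cage a has sum 4, which forces r5c2 = 2.
Cage o is given, which forces r6c4 = 6.
Cage k needs two cells with sum 10, leaving r5c3 = 6.
Cage g's pair has sum 5; hence r6c1 = 2.
Cage g needs two cells with sum 5, leaving r6c2 = 3.
Row 6 already has 6, leaving r6c3 = 4.
The only place for 4 in row 3 is r3c2.
Cage h needs two cells with sum 10; hence r1c1 = 4.
4 is placed in column 2, leaving r1c2 = 6.
4 is placed in column 1; hence r2c1 = 3.
6 is placed in column 2, so r2c2 = 5.
Cage l's pair has sum 8; hence r1c6 = 2.
Cage l's pair has sum 8, which forces r2c6 = 6.
Cage i needs sum 14, leaving r3c3 = 2.
Column 6 now contains 6, which forces r4c6 = 4.
4 is placed in column 6, so r5c6 = 5.
Column 6 already has 5, leaving r6c6 = 1.
Column 3 now contains 2; hence r2c3 = 1.
The two cells of cage j must have sum 4, leaving r3c5 = 1.
Column 6 now contains 1; hence r3c6 = 3.
4 is placed in row 4, leaving r4c5 = 6.
Row 5 now contains 5, leaving r5c5 = 4.
Row 6 already has 1, so r6c5 = 5.
1 is placed in column 5, leaving r1c5 = 3.
Column 5 now contains 4, which forces r2c5 = 2.
Cage d's pair has sum 11, leaving r3c1 = 6.
Row 3 already has 1, so r3c4 = 5.
Row 4 now contains 6, so r4c1 = 5.
Cage c needs sum 13, leaving r4c3 = 3.
Cage c needs sum 13, so r4c4 = 2.
4 is placed in row 5; hence r5c4 = 3.
3 is placed in row 1, leaving r1c3 = 5.
5 is placed in column 4, leaving r1c4 = 1.
Row 2 now contains 2, so r2c4 = 4.
Filled in: 4 6 5 1 3 2 / 3 5 1 4 2 6 / 6 4 2 5 1 3 / 5 1 3 2 6 4 / 1 2 6 3 4 5 / 2 3 4 6 5 1.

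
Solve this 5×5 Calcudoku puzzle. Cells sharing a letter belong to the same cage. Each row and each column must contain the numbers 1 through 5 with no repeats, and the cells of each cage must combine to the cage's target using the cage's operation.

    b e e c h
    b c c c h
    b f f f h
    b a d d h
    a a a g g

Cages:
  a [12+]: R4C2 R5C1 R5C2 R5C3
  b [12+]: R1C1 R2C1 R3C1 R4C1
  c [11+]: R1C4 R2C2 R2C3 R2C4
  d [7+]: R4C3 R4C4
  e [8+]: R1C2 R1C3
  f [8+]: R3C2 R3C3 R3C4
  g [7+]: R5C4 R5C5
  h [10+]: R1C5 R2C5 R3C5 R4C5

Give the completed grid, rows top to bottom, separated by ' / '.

The only place for 3 in column 1 is R5C1.
The only place for 5 in column 5 is R5C5.
5 is placed in row 5; hence R5C4 = 2.
Cage a has sum 12; hence R4C2 = 4.
Cage a needs sum 12; hence R5C2 = 1.
Row 5 now contains 2, which forces R5C3 = 4.
Cage d's pair has sum 7, leaving R4C3 = 2.
The two cells of cage d must have sum 7, so R4C4 = 5.
Row 4 now contains 5, so R4C1 = 1.
Row 4 already has 1; hence R4C5 = 3.
In row 3, 3 can only go at R3C2, so R3C2 = 3.
Column 2 now contains 3, leaving R1C2 = 5.
The two cells of cage e must have sum 8, which forces R1C3 = 3.
Row 1 already has 3, which forces R1C4 = 1.
Column 2 now contains 5, leaving R2C2 = 2.
The 3 cells of cage f must have sum 8, leaving R3C3 = 1.
Cage f has sum 8, leaving R3C4 = 4.
Row 3 now contains 4, which forces R3C5 = 2.
Cage b needs sum 12, leaving R1C1 = 2.
2 is placed in column 5, which forces R1C5 = 4.
Cage b needs sum 12; hence R2C1 = 4.
Column 3 now contains 1, which forces R2C3 = 5.
Column 4 already has 4, leaving R2C4 = 3.
Cage h has sum 10, leaving R2C5 = 1.
2 is placed in row 3; hence R3C1 = 5.

2 5 3 1 4 / 4 2 5 3 1 / 5 3 1 4 2 / 1 4 2 5 3 / 3 1 4 2 5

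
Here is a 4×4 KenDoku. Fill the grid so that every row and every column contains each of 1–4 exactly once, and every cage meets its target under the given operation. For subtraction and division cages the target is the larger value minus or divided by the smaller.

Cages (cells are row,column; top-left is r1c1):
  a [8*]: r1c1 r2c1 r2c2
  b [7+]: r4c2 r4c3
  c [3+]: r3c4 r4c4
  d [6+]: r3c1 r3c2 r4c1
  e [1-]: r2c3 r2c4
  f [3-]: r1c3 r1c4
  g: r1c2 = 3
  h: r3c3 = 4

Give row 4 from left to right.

Cage g is given, leaving r1c2 = 3.
Cage h is given, which forces r3c3 = 4.
3 is placed in column 2, which forces r4c2 = 4.
Column 3 now contains 4, so r4c3 = 3.
Column 3 now contains 4, which forces r1c3 = 1.
The two cells of cage f must have difference 3; hence r1c4 = 4.
Column 3 now contains 1, which forces r2c3 = 2.
Cage d has sum 6, so r3c1 = 3.
Row 1 already has 4, so r1c1 = 2.
The 3 cells of cage a must have product 8; hence r2c1 = 4.
Row 2 now contains 2; hence r2c2 = 1.
1 is placed in row 2; hence r2c4 = 3.
1 is placed in column 2; hence r3c2 = 2.
2 is placed in row 3, leaving r3c4 = 1.
Column 1 now contains 2, so r4c1 = 1.
Column 4 now contains 1, which forces r4c4 = 2.
Completed grid: 2 3 1 4 / 4 1 2 3 / 3 2 4 1 / 1 4 3 2.

1 4 3 2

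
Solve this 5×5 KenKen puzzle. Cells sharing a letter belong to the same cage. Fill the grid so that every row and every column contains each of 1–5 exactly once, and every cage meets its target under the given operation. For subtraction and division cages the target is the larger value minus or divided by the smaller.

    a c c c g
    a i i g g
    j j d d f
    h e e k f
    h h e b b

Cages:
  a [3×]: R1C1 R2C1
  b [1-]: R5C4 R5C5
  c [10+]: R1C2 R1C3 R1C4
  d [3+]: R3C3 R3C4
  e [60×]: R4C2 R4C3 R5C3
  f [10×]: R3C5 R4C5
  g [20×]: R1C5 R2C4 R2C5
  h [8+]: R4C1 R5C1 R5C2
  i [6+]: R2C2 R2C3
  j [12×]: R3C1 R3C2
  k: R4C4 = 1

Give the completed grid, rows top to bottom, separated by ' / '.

Cage k is a single given cell, which forces R4C4 = 1.
Cage d needs two cells with sum 3; hence R3C3 = 1.
Column 4 now contains 1, so R3C4 = 2.
2 is placed in row 3; hence R3C5 = 5.
Column 5 already has 5, leaving R4C5 = 2.
Cage g needs product 20, leaving R2C4 = 5.
In row 2, 3 can only go at R2C1, so R2C1 = 3.
Column 1 already has 3, leaving R1C1 = 1.
Row 1 already has 1, leaving R1C5 = 4.
Column 5 now contains 4, which forces R2C5 = 1.
Column 1 already has 3; hence R3C1 = 4.
The two cells of cage j must have product 12, so R3C2 = 3.
4 is placed in column 1, so R4C1 = 5.
5 is placed in row 4; hence R4C2 = 4.
4 is placed in row 4, which forces R4C3 = 3.
Column 1 already has 1, which forces R5C1 = 2.
2 is placed in row 5, leaving R5C2 = 1.
Column 5 now contains 4, which forces R5C5 = 3.
Row 1 now contains 4, which forces R1C4 = 3.
Column 2 already has 4; hence R2C2 = 2.
Cage i needs two cells with sum 6; hence R2C3 = 4.
Cage e needs product 60, leaving R5C3 = 5.
3 is placed in row 5, so R5C4 = 4.
Column 2 already has 2; hence R1C2 = 5.
Column 3 already has 5, which forces R1C3 = 2.

1 5 2 3 4 / 3 2 4 5 1 / 4 3 1 2 5 / 5 4 3 1 2 / 2 1 5 4 3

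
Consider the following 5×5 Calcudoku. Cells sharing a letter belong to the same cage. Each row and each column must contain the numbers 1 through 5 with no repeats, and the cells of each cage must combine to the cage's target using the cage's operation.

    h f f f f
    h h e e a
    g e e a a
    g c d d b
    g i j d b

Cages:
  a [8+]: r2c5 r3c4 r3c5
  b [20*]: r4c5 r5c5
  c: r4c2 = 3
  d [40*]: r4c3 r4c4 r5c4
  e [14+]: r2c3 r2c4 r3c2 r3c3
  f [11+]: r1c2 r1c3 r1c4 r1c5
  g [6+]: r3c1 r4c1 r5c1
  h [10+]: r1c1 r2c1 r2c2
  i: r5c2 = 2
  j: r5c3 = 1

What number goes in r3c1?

2

Cage c is given; hence r4c2 = 3.
I is a freebie, which forces r5c2 = 2.
Cage j is given, leaving r5c3 = 1.
Row 5 already has 1; hence r5c1 = 3.
In row 1, 4 can only go at r1c1, so r1c1 = 4.
In row 4, 1 can only go at r4c1, so r4c1 = 1.
Column 1 now contains 1, leaving r3c1 = 2.
2 is placed in column 1, so r2c1 = 5.
Cage h has sum 10, leaving r2c2 = 1.
Column 2 already has 1, so r1c2 = 5.
Column 2 already has 5; hence r3c2 = 4.
The pair r4c5/r5c5 in column 5 holds {4, 5}; hence r2c5 = 2.
Cage a needs sum 8, leaving r3c4 = 5.
Cage a has sum 8, which forces r3c5 = 1.
Column 4 now contains 5; hence r5c4 = 4.
Row 5 already has 4, which forces r5c5 = 5.
Cage f needs sum 11; hence r1c3 = 2.
The 4 cells of cage f must have sum 11, leaving r1c4 = 1.
1 is placed in column 5, leaving r1c5 = 3.
The 4 cells of cage e must have sum 14; hence r2c3 = 4.
Row 2 now contains 2, which forces r2c4 = 3.
Row 3 now contains 5; hence r3c3 = 3.
The 3 cells of cage d must have product 40; hence r4c3 = 5.
Column 4 already has 4, leaving r4c4 = 2.
Column 5 now contains 5, which forces r4c5 = 4.
Completed grid: 4 5 2 1 3 / 5 1 4 3 2 / 2 4 3 5 1 / 1 3 5 2 4 / 3 2 1 4 5.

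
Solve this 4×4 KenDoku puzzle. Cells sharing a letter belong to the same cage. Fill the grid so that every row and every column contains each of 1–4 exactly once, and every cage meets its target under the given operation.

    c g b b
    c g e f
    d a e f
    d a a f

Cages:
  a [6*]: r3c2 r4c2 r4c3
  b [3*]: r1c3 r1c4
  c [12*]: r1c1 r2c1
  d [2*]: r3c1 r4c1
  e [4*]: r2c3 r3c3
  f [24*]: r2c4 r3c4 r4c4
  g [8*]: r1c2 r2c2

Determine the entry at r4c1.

Row 1 needs a 2, and only r1c2 is open for it.
Column 2 already has 2; hence r2c2 = 4.
Row 2 now contains 4, which forces r2c3 = 1.
1 is placed in column 3, leaving r3c3 = 4.
Cage a needs product 6, so r4c3 = 2.
Cage c's pair has product 12; hence r1c1 = 4.
1 is placed in column 3, leaving r1c3 = 3.
Cage b's pair has product 3; hence r1c4 = 1.
Row 2 now contains 4; hence r2c1 = 3.
Row 2 now contains 3, leaving r2c4 = 2.
Cage d needs two cells with product 2, which forces r3c1 = 2.
2 is placed in column 4, so r3c4 = 3.
2 is placed in row 4, so r4c1 = 1.
Row 4 now contains 1, so r4c2 = 3.
The 3 cells of cage f must have product 24, which forces r4c4 = 4.
Row 3 already has 3, which forces r3c2 = 1.
Filled in: 4 2 3 1 / 3 4 1 2 / 2 1 4 3 / 1 3 2 4.

1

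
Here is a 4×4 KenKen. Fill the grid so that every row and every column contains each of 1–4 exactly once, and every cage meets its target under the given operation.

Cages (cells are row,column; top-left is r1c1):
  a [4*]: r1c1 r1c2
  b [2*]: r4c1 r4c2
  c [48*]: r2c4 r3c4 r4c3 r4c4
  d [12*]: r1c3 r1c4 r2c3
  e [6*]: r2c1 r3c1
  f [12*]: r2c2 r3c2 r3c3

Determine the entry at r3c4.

4

Row 1 needs a 2, and only r1c4 is open for it.
The 3 cells of cage d must have product 12, which forces r1c3 = 3.
The 3 cells of cage d must have product 12, leaving r2c3 = 2.
Cage c has product 48; hence r4c3 = 4.
Row 2 now contains 2, which forces r2c1 = 3.
3 is placed in row 2, so r2c2 = 4.
Row 2 now contains 4, which forces r2c4 = 1.
The two cells of cage e must have product 6, leaving r3c1 = 2.
4 is placed in column 2, leaving r3c2 = 3.
4 is placed in column 3; hence r3c3 = 1.
Row 3 now contains 3; hence r3c4 = 4.
Column 1 already has 2, so r4c1 = 1.
1 is placed in row 4, so r4c2 = 2.
Column 4 already has 1, leaving r4c4 = 3.
1 is placed in column 1; hence r1c1 = 4.
4 is placed in column 2, so r1c2 = 1.
Filled in: 4 1 3 2 / 3 4 2 1 / 2 3 1 4 / 1 2 4 3.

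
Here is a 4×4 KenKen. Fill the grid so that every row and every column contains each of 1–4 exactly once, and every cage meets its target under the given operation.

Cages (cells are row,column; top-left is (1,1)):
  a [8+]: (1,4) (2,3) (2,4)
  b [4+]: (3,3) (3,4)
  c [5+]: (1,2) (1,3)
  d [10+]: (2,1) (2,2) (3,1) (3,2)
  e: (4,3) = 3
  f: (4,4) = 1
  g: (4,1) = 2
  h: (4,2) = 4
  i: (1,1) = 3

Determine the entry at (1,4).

2

Cage i is a single given cell, so (1,1) = 3.
Cage g is given; hence (4,1) = 2.
H is a freebie, which forces (4,2) = 4.
Cage e is given, which forces (4,3) = 3.
F is a freebie, leaving (4,4) = 1.
Cage c needs two cells with sum 5, so (1,2) = 1.
The two cells of cage c must have sum 5, so (1,3) = 4.
Row 1 now contains 4, leaving (1,4) = 2.
3 is placed in column 3, leaving (3,3) = 1.
Column 4 already has 1; hence (3,4) = 3.
Cage d needs sum 10, which forces (2,1) = 1.
Cage d needs sum 10, so (2,2) = 3.
1 is placed in column 3, so (2,3) = 2.
3 is placed in column 4, leaving (2,4) = 4.
Row 3 already has 1, leaving (3,1) = 4.
3 is placed in row 3, so (3,2) = 2.
Completed grid: 3 1 4 2 / 1 3 2 4 / 4 2 1 3 / 2 4 3 1.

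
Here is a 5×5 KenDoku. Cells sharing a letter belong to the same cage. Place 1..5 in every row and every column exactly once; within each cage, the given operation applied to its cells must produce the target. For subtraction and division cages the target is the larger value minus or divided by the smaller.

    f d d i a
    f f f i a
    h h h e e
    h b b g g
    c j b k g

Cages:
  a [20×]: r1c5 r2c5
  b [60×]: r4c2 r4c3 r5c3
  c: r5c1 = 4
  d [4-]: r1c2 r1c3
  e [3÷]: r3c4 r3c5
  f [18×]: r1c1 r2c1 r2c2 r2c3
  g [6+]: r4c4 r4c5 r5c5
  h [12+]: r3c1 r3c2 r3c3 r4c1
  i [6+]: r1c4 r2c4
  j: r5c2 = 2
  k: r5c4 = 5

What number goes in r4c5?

2

Cage f needs product 18, leaving r1c1 = 3.
C is a freebie; hence r5c1 = 4.
Cage j is a single given cell, which forces r5c2 = 2.
Cage k is a single given cell, which forces r5c4 = 5.
5 is placed in row 5, so r5c3 = 3.
Row 5 now contains 3; hence r5c5 = 1.
The 4 cells of cage f must have product 18, so r2c2 = 3.
Cage e's pair has quotient 3; hence r3c4 = 1.
Column 5 now contains 1, which forces r3c5 = 3.
Cage h has sum 12, which forces r4c1 = 1.
The 3 cells of cage g must have sum 6, so r4c4 = 3.
Cage g has sum 6, leaving r4c5 = 2.
1 is placed in column 1, leaving r2c1 = 2.
Cage f needs product 18; hence r2c3 = 1.
2 is placed in row 2, so r2c4 = 4.
Row 2 now contains 4, which forces r2c5 = 5.
2 is placed in column 1, so r3c1 = 5.
Row 3 already has 5; hence r3c2 = 4.
Row 3 now contains 4, so r3c3 = 2.
Column 2 already has 4, so r4c2 = 5.
Row 4 now contains 5; hence r4c3 = 4.
5 is placed in column 2, which forces r1c2 = 1.
Column 3 now contains 1, so r1c3 = 5.
4 is placed in column 4, which forces r1c4 = 2.
5 is placed in column 5, which forces r1c5 = 4.
The full grid is 3 1 5 2 4 / 2 3 1 4 5 / 5 4 2 1 3 / 1 5 4 3 2 / 4 2 3 5 1.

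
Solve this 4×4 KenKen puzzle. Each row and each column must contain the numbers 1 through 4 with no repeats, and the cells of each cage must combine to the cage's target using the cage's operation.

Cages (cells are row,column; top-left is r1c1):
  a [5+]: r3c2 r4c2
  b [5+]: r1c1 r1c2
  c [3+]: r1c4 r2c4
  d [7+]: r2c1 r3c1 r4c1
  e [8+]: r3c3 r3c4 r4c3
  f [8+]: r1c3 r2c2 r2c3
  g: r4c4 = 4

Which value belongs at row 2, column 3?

1

G is a freebie; hence r4c4 = 4.
In column 1, 3 can only go at r1c1, so r1c1 = 3.
Cage b needs two cells with sum 5, so r1c2 = 2.
Row 1 now contains 2, so r1c4 = 1.
Column 4 now contains 1, so r2c4 = 2.
Column 4 already has 2, which forces r3c4 = 3.
Row 1 now contains 1, leaving r1c3 = 4.
Row 3 now contains 3; hence r3c2 = 4.
4 is placed in column 3, so r3c3 = 2.
Cage a needs two cells with sum 5, leaving r4c2 = 1.
Row 4 already has 1, leaving r4c3 = 3.
Cage d needs sum 7, so r2c1 = 4.
Column 2 already has 1, which forces r2c2 = 3.
Column 3 now contains 3; hence r2c3 = 1.
2 is placed in row 3, which forces r3c1 = 1.
Row 4 already has 1, which forces r4c1 = 2.
The full grid is 3 2 4 1 / 4 3 1 2 / 1 4 2 3 / 2 1 3 4.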